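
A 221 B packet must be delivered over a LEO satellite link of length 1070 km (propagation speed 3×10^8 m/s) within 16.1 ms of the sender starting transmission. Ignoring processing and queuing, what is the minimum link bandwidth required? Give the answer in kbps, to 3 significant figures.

141 kbps

L = 1768 bits.
Propagation delay = 1070000 / 300000000 = 3.56667 ms.
Transmission budget = 16.1 − 3.56667 = 12.5333 ms.
R ≥ L / t_tx = 1768 bits / 0.0125333 s = 141 kbps.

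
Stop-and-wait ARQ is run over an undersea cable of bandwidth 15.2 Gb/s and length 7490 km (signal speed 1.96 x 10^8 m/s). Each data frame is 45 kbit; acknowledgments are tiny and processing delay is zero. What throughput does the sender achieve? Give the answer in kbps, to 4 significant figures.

t_tx = L/R = 45000/15200000000 = 2.96053e-06 s.
t_prop = 7490000/196000000 = 0.0382143 s; RTT = 0.0764286 s.
Cycle = t_tx + RTT = 0.0764315 s.
Throughput = L / cycle = 45000 / 0.0764315 = 588.8 kbps.

588.8 kbps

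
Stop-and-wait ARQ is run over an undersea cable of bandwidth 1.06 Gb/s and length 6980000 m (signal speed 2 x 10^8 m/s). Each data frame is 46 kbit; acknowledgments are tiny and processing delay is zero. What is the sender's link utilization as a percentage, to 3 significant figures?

0.0621 %

t_tx = L/R = 46000/1060000000 = 4.33962e-05 s.
t_prop = 6980000/200000000 = 0.0349 s; RTT = 0.0698 s.
Cycle = t_tx + RTT = 0.0698434 s.
Utilization = t_tx / cycle = 4.33962e-05/0.0698434 = 0.0621 %.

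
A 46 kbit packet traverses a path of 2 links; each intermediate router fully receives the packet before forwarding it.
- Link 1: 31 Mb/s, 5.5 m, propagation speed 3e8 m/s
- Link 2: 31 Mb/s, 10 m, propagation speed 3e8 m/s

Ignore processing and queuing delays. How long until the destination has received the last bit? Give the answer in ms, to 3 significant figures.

L = 46000 bits.
Transmission delay per hop = L/R = 46000/31000000 = 1.48387 ms; 2 hops → 2.96774 ms.
Propagation delays (d/s per hop): 1.83333e-05, 3.33333e-05 ms; sum = 5.16667e-05 ms.
End-to-end = 2.97 ms.

2.97 ms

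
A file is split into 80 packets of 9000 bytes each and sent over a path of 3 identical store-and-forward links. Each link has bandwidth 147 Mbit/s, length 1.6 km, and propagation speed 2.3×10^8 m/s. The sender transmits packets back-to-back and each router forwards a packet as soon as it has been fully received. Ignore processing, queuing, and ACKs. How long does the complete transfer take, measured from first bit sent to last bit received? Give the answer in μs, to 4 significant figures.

40180 μs

Per-hop transmission t_tx = L/R = 72000/147000000 = 489.796 μs.
Per-hop propagation t_prop = 1600/2.3e+08 = 6.95652 μs.
Pipeline fill: first packet needs 3·t_tx to clear all hops; remaining 79 packets each add one t_tx.
Total = (3+80-1)·t_tx + 3·t_prop = 82·489.796 + 3·6.95652 = 40180 μs.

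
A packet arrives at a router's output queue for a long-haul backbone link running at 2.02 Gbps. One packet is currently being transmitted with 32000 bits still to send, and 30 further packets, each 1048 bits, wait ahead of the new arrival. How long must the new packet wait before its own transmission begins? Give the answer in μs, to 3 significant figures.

Each queued packet: L/R = 1048/2020000000 = 0.518812 μs.
30 queued → 15.5644 μs.
Plus remaining 32000 bits of current packet: 15.8416 μs.
Queuing delay = 31.4 μs.

31.4 μs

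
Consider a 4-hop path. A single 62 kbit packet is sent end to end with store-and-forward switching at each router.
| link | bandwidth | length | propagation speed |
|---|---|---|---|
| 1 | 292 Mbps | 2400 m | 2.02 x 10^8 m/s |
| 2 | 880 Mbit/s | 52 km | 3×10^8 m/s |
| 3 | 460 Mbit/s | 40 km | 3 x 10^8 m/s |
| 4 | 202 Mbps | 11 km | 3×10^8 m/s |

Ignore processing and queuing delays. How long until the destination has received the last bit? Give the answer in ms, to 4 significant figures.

L = 62000 bits.
Transmission delays (L/R per hop): 0.212329, 0.0704545, 0.134783, 0.306931 ms; sum = 0.724497 ms.
Propagation delays (d/s per hop): 0.0118812, 0.173333, 0.133333, 0.0366667 ms; sum = 0.355215 ms.
End-to-end = 1.080 ms.

1.080 ms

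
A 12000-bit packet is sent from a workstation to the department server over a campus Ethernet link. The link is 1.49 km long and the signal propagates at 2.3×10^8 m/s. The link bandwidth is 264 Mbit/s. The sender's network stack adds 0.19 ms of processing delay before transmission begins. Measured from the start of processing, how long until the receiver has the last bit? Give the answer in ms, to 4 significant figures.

Transmission delay = L/R = 12000 / 264000000 = 0.0454545 ms.
Propagation delay = d/s = 1490 m / 2.3e+08 m/s = 0.00647826 ms.
Plus processing delay 0.19 ms = 0.19 ms.
Total = 0.2419 ms.

0.2419 ms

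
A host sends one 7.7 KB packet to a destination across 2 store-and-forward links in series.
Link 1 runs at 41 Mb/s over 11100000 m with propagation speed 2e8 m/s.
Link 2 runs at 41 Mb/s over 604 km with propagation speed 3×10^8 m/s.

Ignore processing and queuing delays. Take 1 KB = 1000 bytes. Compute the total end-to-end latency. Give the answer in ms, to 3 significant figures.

60.5 ms

L = 61600 bits.
Transmission delay per hop = L/R = 61600/41000000 = 1.50244 ms; 2 hops → 3.00488 ms.
Propagation delays (d/s per hop): 55.5, 2.01333 ms; sum = 57.5133 ms.
End-to-end = 60.5 ms.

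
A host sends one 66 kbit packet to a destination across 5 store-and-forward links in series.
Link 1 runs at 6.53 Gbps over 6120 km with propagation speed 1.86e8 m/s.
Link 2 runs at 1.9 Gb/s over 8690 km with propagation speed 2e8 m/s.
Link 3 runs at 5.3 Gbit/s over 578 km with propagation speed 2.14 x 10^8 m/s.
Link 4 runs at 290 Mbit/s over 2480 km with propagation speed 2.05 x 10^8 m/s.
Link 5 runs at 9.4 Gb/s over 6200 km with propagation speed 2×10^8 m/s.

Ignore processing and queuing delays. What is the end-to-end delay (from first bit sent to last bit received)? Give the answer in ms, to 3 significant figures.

L = 66000 bits.
Transmission delays (L/R per hop): 0.0101072, 0.0347368, 0.0124528, 0.227586, 0.00702128 ms; sum = 0.291904 ms.
Propagation delays (d/s per hop): 32.9032, 43.45, 2.70093, 12.0976, 31 ms; sum = 122.152 ms.
End-to-end = 122 ms.

122 ms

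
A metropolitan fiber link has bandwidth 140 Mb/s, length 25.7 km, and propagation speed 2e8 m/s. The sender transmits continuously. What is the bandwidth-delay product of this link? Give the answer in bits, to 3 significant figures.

18000 bits

Propagation delay = 25700 / 200000000 = 0.0001285 s.
BDP = R × t_prop = 140000000 × 0.0001285 = 17990 bits.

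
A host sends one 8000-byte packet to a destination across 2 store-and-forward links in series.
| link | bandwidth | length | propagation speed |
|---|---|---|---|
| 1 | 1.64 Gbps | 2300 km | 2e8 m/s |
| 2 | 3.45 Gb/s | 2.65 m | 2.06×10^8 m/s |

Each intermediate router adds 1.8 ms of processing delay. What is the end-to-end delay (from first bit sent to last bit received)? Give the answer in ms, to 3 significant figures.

13.4 ms

L = 8000 × 8 = 64000 bits.
Transmission delays (L/R per hop): 0.0390244, 0.0185507 ms; sum = 0.0575751 ms.
Propagation delays (d/s per hop): 11.5, 1.28641e-05 ms; sum = 11.5 ms.
Processing at 1 router(s): 1 × 1.8 ms = 1.8 ms.
End-to-end = 13.4 ms.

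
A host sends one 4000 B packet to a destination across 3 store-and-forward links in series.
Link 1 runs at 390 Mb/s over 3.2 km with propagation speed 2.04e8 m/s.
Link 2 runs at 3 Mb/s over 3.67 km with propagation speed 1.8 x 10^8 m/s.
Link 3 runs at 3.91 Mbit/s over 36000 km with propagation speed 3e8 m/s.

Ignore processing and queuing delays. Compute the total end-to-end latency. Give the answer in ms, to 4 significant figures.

L = 4000 × 8 = 32000 bits.
Transmission delays (L/R per hop): 0.0820513, 10.6667, 8.18414 ms; sum = 18.9329 ms.
Propagation delays (d/s per hop): 0.0156863, 0.0203889, 120 ms; sum = 120.036 ms.
End-to-end = 139.0 ms.

139.0 ms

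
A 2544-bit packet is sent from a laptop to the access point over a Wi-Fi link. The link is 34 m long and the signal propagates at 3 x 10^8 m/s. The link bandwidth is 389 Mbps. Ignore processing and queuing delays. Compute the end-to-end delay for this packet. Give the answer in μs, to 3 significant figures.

Transmission delay = L/R = 2544 / 389000000 = 6.53985 μs.
Propagation delay = d/s = 34 m / 300000000 m/s = 0.113333 μs.
Total = 6.65 μs.

6.65 μs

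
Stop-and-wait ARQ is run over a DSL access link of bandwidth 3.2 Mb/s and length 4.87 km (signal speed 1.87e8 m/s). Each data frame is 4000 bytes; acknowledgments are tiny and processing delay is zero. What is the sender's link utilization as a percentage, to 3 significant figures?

99.5 %

t_tx = L/R = 32000/3200000 = 0.01 s.
t_prop = 4870/187000000 = 2.60428e-05 s; RTT = 5.20856e-05 s.
Cycle = t_tx + RTT = 0.0100521 s.
Utilization = t_tx / cycle = 0.01/0.0100521 = 99.5 %.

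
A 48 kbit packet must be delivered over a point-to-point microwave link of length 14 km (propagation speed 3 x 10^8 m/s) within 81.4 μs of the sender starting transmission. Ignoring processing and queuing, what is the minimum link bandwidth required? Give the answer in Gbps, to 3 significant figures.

1.38 Gbps

Propagation delay = 14000 / 300000000 = 46.6667 μs.
Transmission budget = 81.4 − 46.6667 = 34.7333 μs.
R ≥ L / t_tx = 48000 bits / 3.47333e-05 s = 1.38 Gbps.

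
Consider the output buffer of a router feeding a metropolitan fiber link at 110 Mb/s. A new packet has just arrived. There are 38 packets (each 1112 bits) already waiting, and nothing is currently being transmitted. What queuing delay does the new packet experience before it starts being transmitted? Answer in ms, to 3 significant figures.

0.384 ms

Each queued packet: L/R = 1112/110000000 = 0.0101091 ms.
38 queued → 0.384145 ms.
Queuing delay = 0.384 ms.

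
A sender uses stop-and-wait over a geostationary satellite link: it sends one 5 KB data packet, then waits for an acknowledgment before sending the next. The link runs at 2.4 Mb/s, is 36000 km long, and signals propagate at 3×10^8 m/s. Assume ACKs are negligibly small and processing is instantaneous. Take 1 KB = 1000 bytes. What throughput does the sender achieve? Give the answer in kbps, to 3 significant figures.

t_tx = L/R = 40000/2400000 = 0.0166667 s.
t_prop = 36000000/300000000 = 0.12 s; RTT = 0.24 s.
Cycle = t_tx + RTT = 0.256667 s.
Throughput = L / cycle = 40000 / 0.256667 = 156 kbps.

156 kbps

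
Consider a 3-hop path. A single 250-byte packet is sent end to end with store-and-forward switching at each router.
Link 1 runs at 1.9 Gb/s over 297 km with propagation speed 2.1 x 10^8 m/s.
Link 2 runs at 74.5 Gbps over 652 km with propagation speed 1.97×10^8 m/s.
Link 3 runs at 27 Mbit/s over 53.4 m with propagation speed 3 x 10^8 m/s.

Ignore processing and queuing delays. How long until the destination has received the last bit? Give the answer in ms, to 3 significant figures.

4.80 ms

L = 250 × 8 = 2000 bits.
Transmission delays (L/R per hop): 0.00105263, 2.68456e-05, 0.0740741 ms; sum = 0.0751536 ms.
Propagation delays (d/s per hop): 1.41429, 3.30964, 0.000178 ms; sum = 4.72411 ms.
End-to-end = 4.80 ms.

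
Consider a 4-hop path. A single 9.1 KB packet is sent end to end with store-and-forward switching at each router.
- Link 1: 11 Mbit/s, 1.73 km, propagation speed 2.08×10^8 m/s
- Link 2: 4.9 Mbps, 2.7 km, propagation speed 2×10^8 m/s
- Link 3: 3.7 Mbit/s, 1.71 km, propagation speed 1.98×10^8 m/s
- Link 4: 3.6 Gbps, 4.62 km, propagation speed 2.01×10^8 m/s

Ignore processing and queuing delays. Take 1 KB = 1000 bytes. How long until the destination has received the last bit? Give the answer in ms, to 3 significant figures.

L = 72800 bits.
Transmission delays (L/R per hop): 6.61818, 14.8571, 19.6757, 0.0202222 ms; sum = 41.1712 ms.
Propagation delays (d/s per hop): 0.00831731, 0.0135, 0.00863636, 0.0229851 ms; sum = 0.0534387 ms.
End-to-end = 41.2 ms.

41.2 ms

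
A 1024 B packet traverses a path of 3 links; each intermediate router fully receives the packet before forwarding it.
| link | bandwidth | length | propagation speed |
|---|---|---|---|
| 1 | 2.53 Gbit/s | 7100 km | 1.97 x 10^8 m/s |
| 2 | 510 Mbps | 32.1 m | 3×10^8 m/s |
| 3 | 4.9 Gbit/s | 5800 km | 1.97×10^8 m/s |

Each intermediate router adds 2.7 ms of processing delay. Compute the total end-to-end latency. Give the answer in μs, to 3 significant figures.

L = 1024 × 8 = 8192 bits.
Transmission delays (L/R per hop): 3.23794, 16.0627, 1.67184 μs; sum = 20.9725 μs.
Propagation delays (d/s per hop): 36040.6, 0.107, 29441.6 μs; sum = 65482.3 μs.
Processing at 2 router(s): 2 × 2.7 ms = 5400 μs.
End-to-end = 70900 μs.

70900 μs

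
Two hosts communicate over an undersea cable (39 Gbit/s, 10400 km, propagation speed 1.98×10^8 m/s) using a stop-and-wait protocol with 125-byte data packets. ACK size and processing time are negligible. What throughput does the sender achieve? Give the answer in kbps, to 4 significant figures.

t_tx = L/R = 1000/39000000000 = 2.5641e-08 s.
t_prop = 10400000/198000000 = 0.0525253 s; RTT = 0.105051 s.
Cycle = t_tx + RTT = 0.105051 s.
Throughput = L / cycle = 1000 / 0.105051 = 9.519 kbps.

9.519 kbps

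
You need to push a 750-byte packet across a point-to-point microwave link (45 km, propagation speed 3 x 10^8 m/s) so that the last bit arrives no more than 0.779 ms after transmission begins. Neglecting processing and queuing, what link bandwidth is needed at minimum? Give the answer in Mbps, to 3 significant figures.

L = 6000 bits.
Propagation delay = 45000 / 300000000 = 0.15 ms.
Transmission budget = 0.779 − 0.15 = 0.629 ms.
R ≥ L / t_tx = 6000 bits / 0.000629 s = 9.54 Mbps.

9.54 Mbps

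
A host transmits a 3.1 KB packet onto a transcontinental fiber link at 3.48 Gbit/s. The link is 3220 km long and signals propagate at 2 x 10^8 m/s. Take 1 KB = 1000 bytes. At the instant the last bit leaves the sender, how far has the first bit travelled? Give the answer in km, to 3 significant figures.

1.43 km

t_tx = L/R = 24800/3480000000 = 7.12644e-06 s.
Distance = s × t_tx = 200000000 × 7.12644e-06 = 1.43 km.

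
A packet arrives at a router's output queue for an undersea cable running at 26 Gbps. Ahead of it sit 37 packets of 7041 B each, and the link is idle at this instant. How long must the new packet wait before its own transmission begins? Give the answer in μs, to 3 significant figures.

80.2 μs

Each queued packet: L/R = 56328/26000000000 = 2.16646 μs.
37 queued → 80.1591 μs.
Queuing delay = 80.2 μs.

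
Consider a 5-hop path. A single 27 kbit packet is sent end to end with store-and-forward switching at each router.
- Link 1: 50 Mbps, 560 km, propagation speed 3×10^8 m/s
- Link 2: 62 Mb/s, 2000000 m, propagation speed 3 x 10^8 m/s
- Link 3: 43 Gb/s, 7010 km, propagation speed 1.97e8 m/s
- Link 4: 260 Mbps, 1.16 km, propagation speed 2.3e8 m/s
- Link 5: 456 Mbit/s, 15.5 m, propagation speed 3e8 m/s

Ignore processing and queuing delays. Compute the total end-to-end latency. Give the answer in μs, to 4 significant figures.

L = 27000 bits.
Transmission delays (L/R per hop): 540, 435.484, 0.627907, 103.846, 59.2105 μs; sum = 1139.17 μs.
Propagation delays (d/s per hop): 1866.67, 6666.67, 35583.8, 5.04348, 0.0516667 μs; sum = 44122.2 μs.
End-to-end = 45260 μs.

45260 μs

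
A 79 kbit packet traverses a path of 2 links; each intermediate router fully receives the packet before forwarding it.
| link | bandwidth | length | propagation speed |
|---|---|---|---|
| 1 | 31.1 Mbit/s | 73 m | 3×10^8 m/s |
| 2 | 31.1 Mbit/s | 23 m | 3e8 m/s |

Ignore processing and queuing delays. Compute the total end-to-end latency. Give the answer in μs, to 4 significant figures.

5081 μs

L = 79000 bits.
Transmission delay per hop = L/R = 79000/31100000 = 2540.19 μs; 2 hops → 5080.39 μs.
Propagation delays (d/s per hop): 0.243333, 0.0766667 μs; sum = 0.32 μs.
End-to-end = 5081 μs.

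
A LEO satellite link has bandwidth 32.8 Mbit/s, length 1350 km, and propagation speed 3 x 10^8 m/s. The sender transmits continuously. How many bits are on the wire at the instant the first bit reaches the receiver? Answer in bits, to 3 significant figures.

148000 bits

Propagation delay = 1350000 / 300000000 = 0.0045 s.
BDP = R × t_prop = 3.28e+07 × 0.0045 = 147600 bits.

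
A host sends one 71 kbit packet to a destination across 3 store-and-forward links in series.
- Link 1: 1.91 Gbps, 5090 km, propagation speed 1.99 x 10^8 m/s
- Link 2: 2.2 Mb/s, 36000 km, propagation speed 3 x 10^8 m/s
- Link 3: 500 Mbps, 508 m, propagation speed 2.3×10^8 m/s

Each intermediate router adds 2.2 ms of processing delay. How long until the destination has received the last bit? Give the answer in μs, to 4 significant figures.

L = 71000 bits.
Transmission delays (L/R per hop): 37.1728, 32272.7, 142 μs; sum = 32451.9 μs.
Propagation delays (d/s per hop): 25577.9, 120000, 2.2087 μs; sum = 145580 μs.
Processing at 2 router(s): 2 × 2.2 ms = 4400 μs.
End-to-end = 182400 μs.

182400 μs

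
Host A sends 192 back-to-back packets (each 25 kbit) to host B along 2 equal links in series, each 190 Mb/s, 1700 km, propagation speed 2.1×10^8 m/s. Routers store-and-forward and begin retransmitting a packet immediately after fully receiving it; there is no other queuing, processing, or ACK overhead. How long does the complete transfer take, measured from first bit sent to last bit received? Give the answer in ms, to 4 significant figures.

41.59 ms

Per-hop transmission t_tx = L/R = 25000/190000000 = 0.131579 ms.
Per-hop propagation t_prop = 1700000/210000000 = 8.09524 ms.
Pipeline fill: first packet needs 2·t_tx to clear all hops; remaining 191 packets each add one t_tx.
Total = (2+192-1)·t_tx + 2·t_prop = 193·0.131579 + 2·8.09524 = 41.59 ms.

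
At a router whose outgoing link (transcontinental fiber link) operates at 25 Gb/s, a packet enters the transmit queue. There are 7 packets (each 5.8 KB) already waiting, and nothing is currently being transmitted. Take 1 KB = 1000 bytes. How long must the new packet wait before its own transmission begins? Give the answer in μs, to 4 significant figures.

Each queued packet: L/R = 46400/25000000000 = 1.856 μs.
7 queued → 12.992 μs.
Queuing delay = 12.99 μs.

12.99 μs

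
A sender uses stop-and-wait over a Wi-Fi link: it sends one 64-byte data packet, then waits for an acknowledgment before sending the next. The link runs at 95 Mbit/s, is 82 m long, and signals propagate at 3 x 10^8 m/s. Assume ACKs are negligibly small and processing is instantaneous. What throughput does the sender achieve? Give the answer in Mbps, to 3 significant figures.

86.3 Mbps

t_tx = L/R = 512/95000000 = 5.38947e-06 s.
t_prop = 82/300000000 = 2.73333e-07 s; RTT = 5.46667e-07 s.
Cycle = t_tx + RTT = 5.93614e-06 s.
Throughput = L / cycle = 512 / 5.93614e-06 = 86.3 Mbps.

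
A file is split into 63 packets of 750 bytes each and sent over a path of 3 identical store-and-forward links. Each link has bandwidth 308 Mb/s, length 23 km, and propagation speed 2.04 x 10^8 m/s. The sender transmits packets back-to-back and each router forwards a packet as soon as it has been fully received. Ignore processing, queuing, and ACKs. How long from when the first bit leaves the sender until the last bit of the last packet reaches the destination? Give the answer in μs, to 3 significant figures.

1600 μs

Per-hop transmission t_tx = L/R = 6000/308000000 = 19.4805 μs.
Per-hop propagation t_prop = 23000/204000000 = 112.745 μs.
Pipeline fill: first packet needs 3·t_tx to clear all hops; remaining 62 packets each add one t_tx.
Total = (3+63-1)·t_tx + 3·t_prop = 65·19.4805 + 3·112.745 = 1600 μs.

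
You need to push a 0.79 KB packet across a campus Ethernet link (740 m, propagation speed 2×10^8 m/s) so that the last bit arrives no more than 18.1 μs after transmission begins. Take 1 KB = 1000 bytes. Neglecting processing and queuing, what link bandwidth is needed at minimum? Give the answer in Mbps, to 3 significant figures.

439 Mbps

L = 6320 bits.
Propagation delay = 740 / 200000000 = 3.7 μs.
Transmission budget = 18.1 − 3.7 = 14.4 μs.
R ≥ L / t_tx = 6320 bits / 1.44e-05 s = 439 Mbps.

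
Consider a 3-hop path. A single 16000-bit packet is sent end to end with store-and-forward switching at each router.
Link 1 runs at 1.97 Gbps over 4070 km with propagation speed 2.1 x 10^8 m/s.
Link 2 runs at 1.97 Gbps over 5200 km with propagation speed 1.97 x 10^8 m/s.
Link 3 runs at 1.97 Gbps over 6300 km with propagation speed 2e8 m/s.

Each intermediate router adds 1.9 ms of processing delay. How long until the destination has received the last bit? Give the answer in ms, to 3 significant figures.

Transmission delay per hop = L/R = 16000/1970000000 = 0.00812183 ms; 3 hops → 0.0243655 ms.
Propagation delays (d/s per hop): 19.381, 26.3959, 31.5 ms; sum = 77.2769 ms.
Processing at 2 router(s): 2 × 1.9 ms = 3.8 ms.
End-to-end = 81.1 ms.

81.1 ms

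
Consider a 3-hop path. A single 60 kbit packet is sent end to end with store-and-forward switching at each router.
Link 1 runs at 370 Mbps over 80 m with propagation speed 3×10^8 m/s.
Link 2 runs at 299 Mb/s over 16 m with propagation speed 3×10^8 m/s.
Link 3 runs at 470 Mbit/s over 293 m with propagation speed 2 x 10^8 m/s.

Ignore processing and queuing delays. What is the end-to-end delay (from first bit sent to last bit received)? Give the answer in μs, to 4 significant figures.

L = 60000 bits.
Transmission delays (L/R per hop): 162.162, 200.669, 127.66 μs; sum = 490.491 μs.
Propagation delays (d/s per hop): 0.266667, 0.0533333, 1.465 μs; sum = 1.785 μs.
End-to-end = 492.3 μs.

492.3 μs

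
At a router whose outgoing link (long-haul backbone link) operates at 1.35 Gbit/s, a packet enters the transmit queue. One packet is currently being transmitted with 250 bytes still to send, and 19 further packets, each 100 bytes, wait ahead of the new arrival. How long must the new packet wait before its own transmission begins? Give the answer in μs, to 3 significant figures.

12.7 μs

Each queued packet: L/R = 800/1350000000 = 0.592593 μs.
19 queued → 11.2593 μs.
Plus remaining 2000 bits of current packet: 1.48148 μs.
Queuing delay = 12.7 μs.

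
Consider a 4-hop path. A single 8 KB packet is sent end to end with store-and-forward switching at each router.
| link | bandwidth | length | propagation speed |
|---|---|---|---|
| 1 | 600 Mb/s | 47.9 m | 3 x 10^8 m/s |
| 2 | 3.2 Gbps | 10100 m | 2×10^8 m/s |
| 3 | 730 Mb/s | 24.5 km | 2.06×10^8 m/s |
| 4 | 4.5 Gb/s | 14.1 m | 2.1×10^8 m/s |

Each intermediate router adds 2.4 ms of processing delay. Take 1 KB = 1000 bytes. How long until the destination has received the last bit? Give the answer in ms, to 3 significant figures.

L = 64000 bits.
Transmission delays (L/R per hop): 0.106667, 0.02, 0.0876712, 0.0142222 ms; sum = 0.22856 ms.
Propagation delays (d/s per hop): 0.000159667, 0.0505, 0.118932, 6.71429e-05 ms; sum = 0.169659 ms.
Processing at 3 router(s): 3 × 2.4 ms = 7.2 ms.
End-to-end = 7.60 ms.

7.60 ms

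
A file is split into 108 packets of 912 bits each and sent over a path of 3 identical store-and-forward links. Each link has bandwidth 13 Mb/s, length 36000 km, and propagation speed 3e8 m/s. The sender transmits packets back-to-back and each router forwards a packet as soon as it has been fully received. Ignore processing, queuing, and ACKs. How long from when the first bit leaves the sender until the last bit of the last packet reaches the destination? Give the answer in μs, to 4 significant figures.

367700 μs

Per-hop transmission t_tx = L/R = 912/13000000 = 70.1538 μs.
Per-hop propagation t_prop = 36000000/300000000 = 120000 μs.
Pipeline fill: first packet needs 3·t_tx to clear all hops; remaining 107 packets each add one t_tx.
Total = (3+108-1)·t_tx + 3·t_prop = 110·70.1538 + 3·120000 = 367700 μs.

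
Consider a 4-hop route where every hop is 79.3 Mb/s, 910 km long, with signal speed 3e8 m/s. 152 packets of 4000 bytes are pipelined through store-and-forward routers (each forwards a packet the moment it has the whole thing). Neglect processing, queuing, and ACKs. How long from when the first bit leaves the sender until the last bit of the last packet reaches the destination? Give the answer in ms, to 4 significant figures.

74.68 ms

Per-hop transmission t_tx = L/R = 32000/79300000 = 0.403531 ms.
Per-hop propagation t_prop = 910000/300000000 = 3.03333 ms.
Pipeline fill: first packet needs 4·t_tx to clear all hops; remaining 151 packets each add one t_tx.
Total = (4+152-1)·t_tx + 4·t_prop = 155·0.403531 + 4·3.03333 = 74.68 ms.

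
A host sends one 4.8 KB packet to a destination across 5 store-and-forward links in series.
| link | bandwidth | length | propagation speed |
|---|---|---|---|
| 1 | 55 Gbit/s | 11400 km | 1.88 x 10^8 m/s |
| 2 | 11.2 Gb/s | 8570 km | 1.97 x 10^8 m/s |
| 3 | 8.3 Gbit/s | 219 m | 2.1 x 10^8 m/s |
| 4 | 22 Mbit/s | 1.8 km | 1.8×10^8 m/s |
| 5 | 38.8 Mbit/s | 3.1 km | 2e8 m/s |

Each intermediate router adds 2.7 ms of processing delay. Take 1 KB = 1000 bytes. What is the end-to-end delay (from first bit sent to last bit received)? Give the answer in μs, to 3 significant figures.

118000 μs

L = 38400 bits.
Transmission delays (L/R per hop): 0.698182, 3.42857, 4.62651, 1745.45, 989.691 μs; sum = 2743.9 μs.
Propagation delays (d/s per hop): 60638.3, 43502.5, 1.04286, 10, 15.5 μs; sum = 104167 μs.
Processing at 4 router(s): 4 × 2.7 ms = 10800 μs.
End-to-end = 118000 μs.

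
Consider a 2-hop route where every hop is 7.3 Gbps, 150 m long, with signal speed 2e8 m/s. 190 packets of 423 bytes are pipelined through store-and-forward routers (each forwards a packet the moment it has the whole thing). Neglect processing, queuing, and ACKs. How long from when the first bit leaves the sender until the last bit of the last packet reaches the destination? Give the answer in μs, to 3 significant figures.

Per-hop transmission t_tx = L/R = 3384/7300000000 = 0.463562 μs.
Per-hop propagation t_prop = 150/200000000 = 0.75 μs.
Pipeline fill: first packet needs 2·t_tx to clear all hops; remaining 189 packets each add one t_tx.
Total = (2+190-1)·t_tx + 2·t_prop = 191·0.463562 + 2·0.75 = 90.0 μs.

90.0 μs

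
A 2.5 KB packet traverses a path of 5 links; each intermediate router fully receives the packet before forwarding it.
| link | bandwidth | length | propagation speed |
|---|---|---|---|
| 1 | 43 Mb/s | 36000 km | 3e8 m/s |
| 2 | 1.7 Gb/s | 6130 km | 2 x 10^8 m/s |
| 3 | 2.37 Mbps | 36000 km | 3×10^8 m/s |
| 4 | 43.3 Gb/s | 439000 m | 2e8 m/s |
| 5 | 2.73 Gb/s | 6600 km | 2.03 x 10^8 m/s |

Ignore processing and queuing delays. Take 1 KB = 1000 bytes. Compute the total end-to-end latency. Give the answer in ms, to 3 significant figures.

314 ms

L = 20000 bits.
Transmission delays (L/R per hop): 0.465116, 0.0117647, 8.43882, 0.000461894, 0.00732601 ms; sum = 8.92349 ms.
Propagation delays (d/s per hop): 120, 30.65, 120, 2.195, 32.5123 ms; sum = 305.357 ms.
End-to-end = 314 ms.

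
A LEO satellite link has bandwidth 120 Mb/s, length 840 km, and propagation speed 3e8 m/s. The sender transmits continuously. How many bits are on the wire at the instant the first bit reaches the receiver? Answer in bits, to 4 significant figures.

Propagation delay = 840000 / 300000000 = 0.0028 s.
BDP = R × t_prop = 120000000 × 0.0028 = 336000 bits.

336000 bits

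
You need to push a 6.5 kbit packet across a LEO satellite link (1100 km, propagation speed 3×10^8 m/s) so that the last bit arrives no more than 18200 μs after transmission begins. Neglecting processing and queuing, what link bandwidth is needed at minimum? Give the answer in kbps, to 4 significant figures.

Propagation delay = 1100000 / 300000000 = 3666.67 μs.
Transmission budget = 18200 − 3666.67 = 14533.3 μs.
R ≥ L / t_tx = 6500 bits / 0.0145333 s = 447.2 kbps.

447.2 kbps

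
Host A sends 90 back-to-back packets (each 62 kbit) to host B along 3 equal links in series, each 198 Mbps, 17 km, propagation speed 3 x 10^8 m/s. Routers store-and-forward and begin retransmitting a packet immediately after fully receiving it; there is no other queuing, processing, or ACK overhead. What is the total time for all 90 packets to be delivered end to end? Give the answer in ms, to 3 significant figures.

29.0 ms

Per-hop transmission t_tx = L/R = 62000/198000000 = 0.313131 ms.
Per-hop propagation t_prop = 17000/300000000 = 0.0566667 ms.
Pipeline fill: first packet needs 3·t_tx to clear all hops; remaining 89 packets each add one t_tx.
Total = (3+90-1)·t_tx + 3·t_prop = 92·0.313131 + 3·0.0566667 = 29.0 ms.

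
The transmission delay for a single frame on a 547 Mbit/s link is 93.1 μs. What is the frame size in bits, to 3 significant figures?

50900 bits

L = R × t_tx = 547000000 b/s × 9.31e-05 s = 50925.7 bits.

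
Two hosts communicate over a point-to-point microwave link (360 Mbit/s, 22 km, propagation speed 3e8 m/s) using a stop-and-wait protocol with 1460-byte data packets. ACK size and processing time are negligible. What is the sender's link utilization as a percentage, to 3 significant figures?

18.1 %

t_tx = L/R = 11680/360000000 = 3.24444e-05 s.
t_prop = 22000/300000000 = 7.33333e-05 s; RTT = 0.000146667 s.
Cycle = t_tx + RTT = 0.000179111 s.
Utilization = t_tx / cycle = 3.24444e-05/0.000179111 = 18.1 %.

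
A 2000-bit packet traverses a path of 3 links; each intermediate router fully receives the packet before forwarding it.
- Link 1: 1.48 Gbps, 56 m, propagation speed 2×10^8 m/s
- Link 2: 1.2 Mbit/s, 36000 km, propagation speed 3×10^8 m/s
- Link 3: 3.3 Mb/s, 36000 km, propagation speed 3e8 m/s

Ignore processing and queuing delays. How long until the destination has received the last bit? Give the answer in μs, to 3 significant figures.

Transmission delays (L/R per hop): 1.35135, 1666.67, 606.061 μs; sum = 2274.08 μs.
Propagation delays (d/s per hop): 0.28, 120000, 120000 μs; sum = 240000 μs.
End-to-end = 242000 μs.

242000 μs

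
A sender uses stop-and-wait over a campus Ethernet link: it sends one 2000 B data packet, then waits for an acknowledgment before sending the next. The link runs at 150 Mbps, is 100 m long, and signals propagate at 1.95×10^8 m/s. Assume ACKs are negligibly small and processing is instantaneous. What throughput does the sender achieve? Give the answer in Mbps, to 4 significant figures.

t_tx = L/R = 16000/150000000 = 0.000106667 s.
t_prop = 100/195000000 = 5.12821e-07 s; RTT = 1.02564e-06 s.
Cycle = t_tx + RTT = 0.000107692 s.
Throughput = L / cycle = 16000 / 0.000107692 = 148.6 Mbps.

148.6 Mbps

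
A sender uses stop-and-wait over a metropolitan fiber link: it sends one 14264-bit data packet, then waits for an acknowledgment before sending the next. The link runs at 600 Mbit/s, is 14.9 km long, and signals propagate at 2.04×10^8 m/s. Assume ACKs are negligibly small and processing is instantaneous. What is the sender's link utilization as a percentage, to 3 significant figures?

t_tx = L/R = 14264/600000000 = 2.37733e-05 s.
t_prop = 14900/204000000 = 7.30392e-05 s; RTT = 0.000146078 s.
Cycle = t_tx + RTT = 0.000169852 s.
Utilization = t_tx / cycle = 2.37733e-05/0.000169852 = 14.0 %.

14.0 %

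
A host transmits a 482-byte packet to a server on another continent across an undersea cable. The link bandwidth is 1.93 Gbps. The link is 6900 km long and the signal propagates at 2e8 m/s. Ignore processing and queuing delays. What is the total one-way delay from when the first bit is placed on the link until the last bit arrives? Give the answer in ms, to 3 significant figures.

34.5 ms

L = 482 × 8 = 3856 bits.
Transmission delay = L/R = 3856 / 1930000000 = 0.00199793 ms.
Propagation delay = d/s = 6900000 m / 200000000 m/s = 34.5 ms.
Total = 34.5 ms.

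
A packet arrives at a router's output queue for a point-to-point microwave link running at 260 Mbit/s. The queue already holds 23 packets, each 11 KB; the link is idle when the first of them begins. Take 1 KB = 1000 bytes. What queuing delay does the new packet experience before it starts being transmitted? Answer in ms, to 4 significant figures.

Each queued packet: L/R = 88000/260000000 = 0.338462 ms.
23 queued → 7.78462 ms.
Queuing delay = 7.785 ms.

7.785 ms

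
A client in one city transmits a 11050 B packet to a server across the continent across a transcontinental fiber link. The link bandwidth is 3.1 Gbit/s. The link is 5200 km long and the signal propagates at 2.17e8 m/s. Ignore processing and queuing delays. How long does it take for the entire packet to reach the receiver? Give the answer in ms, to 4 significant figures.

L = 11050 × 8 = 88400 bits.
Transmission delay = L/R = 88400 / 3100000000 = 0.0285161 ms.
Propagation delay = d/s = 5200000 m / 217000000 m/s = 23.9631 ms.
Total = 23.99 ms.

23.99 ms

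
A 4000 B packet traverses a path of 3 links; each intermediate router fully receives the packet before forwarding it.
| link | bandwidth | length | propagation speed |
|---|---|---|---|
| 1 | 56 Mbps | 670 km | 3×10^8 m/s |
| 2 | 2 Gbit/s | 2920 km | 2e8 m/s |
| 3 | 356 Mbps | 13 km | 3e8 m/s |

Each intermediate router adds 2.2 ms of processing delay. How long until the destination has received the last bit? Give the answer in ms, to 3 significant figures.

L = 4000 × 8 = 32000 bits.
Transmission delays (L/R per hop): 0.571429, 0.016, 0.0898876 ms; sum = 0.677316 ms.
Propagation delays (d/s per hop): 2.23333, 14.6, 0.0433333 ms; sum = 16.8767 ms.
Processing at 2 router(s): 2 × 2.2 ms = 4.4 ms.
End-to-end = 22.0 ms.

22.0 ms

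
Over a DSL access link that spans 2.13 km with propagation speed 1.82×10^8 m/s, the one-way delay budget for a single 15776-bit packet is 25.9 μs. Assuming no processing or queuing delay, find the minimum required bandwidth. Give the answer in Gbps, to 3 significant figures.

1.11 Gbps

Propagation delay = 2130 / 182000000 = 11.7033 μs.
Transmission budget = 25.9 − 11.7033 = 14.1967 μs.
R ≥ L / t_tx = 15776 bits / 1.41967e-05 s = 1.11 Gbps.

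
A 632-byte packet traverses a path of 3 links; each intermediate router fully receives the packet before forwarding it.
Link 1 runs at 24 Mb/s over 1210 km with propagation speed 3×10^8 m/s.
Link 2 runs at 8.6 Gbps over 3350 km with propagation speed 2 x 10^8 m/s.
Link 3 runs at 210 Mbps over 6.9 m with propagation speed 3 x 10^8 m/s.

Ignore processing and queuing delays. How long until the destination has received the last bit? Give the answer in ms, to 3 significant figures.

L = 632 × 8 = 5056 bits.
Transmission delays (L/R per hop): 0.210667, 0.000587907, 0.0240762 ms; sum = 0.235331 ms.
Propagation delays (d/s per hop): 4.03333, 16.75, 2.3e-05 ms; sum = 20.7834 ms.
End-to-end = 21.0 ms.

21.0 ms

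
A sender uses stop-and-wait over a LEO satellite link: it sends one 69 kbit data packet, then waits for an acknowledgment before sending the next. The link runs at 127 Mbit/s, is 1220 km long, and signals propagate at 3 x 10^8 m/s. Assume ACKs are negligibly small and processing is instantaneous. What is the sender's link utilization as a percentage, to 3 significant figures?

6.26 %

t_tx = L/R = 69000/127000000 = 0.000543307 s.
t_prop = 1220000/300000000 = 0.00406667 s; RTT = 0.00813333 s.
Cycle = t_tx + RTT = 0.00867664 s.
Utilization = t_tx / cycle = 0.000543307/0.00867664 = 6.26 %.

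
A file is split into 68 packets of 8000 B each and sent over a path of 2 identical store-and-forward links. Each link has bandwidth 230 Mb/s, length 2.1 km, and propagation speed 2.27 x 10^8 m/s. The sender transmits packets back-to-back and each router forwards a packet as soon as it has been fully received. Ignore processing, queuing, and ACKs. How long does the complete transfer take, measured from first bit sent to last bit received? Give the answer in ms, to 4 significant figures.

Per-hop transmission t_tx = L/R = 64000/230000000 = 0.278261 ms.
Per-hop propagation t_prop = 2100/227000000 = 0.0092511 ms.
Pipeline fill: first packet needs 2·t_tx to clear all hops; remaining 67 packets each add one t_tx.
Total = (2+68-1)·t_tx + 2·t_prop = 69·0.278261 + 2·0.0092511 = 19.22 ms.

19.22 ms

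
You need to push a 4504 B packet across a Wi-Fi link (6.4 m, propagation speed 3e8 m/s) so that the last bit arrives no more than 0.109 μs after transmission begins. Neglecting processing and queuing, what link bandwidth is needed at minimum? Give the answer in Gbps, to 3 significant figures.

L = 36032 bits.
Propagation delay = 6.4 / 300000000 = 0.0213333 μs.
Transmission budget = 0.109 − 0.0213333 = 0.0876667 μs.
R ≥ L / t_tx = 36032 bits / 8.76667e-08 s = 411 Gbps.

411 Gbps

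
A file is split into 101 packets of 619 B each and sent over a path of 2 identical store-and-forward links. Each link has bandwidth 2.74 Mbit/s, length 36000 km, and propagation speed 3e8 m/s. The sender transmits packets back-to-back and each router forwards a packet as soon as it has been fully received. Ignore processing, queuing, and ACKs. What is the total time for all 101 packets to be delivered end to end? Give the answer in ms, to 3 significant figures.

424 ms

Per-hop transmission t_tx = L/R = 4952/2740000 = 1.8073 ms.
Per-hop propagation t_prop = 36000000/300000000 = 120 ms.
Pipeline fill: first packet needs 2·t_tx to clear all hops; remaining 100 packets each add one t_tx.
Total = (2+101-1)·t_tx + 2·t_prop = 102·1.8073 + 2·120 = 424 ms.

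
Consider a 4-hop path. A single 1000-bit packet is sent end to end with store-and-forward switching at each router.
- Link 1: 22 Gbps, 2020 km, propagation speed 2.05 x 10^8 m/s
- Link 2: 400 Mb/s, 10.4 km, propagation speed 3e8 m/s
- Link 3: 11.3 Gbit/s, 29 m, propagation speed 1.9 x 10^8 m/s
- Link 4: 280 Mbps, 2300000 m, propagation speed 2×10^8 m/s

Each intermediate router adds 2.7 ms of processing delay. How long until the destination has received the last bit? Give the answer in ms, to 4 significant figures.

29.49 ms

Transmission delays (L/R per hop): 4.54545e-05, 0.0025, 8.84956e-05, 0.00357143 ms; sum = 0.00620538 ms.
Propagation delays (d/s per hop): 9.85366, 0.0346667, 0.000152632, 11.5 ms; sum = 21.3885 ms.
Processing at 3 router(s): 3 × 2.7 ms = 8.1 ms.
End-to-end = 29.49 ms.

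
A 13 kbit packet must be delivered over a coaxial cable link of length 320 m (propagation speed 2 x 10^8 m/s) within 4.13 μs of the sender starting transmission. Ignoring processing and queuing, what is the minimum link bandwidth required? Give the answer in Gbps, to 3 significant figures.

5.14 Gbps

Propagation delay = 320 / 200000000 = 1.6 μs.
Transmission budget = 4.13 − 1.6 = 2.53 μs.
R ≥ L / t_tx = 13000 bits / 2.53e-06 s = 5.14 Gbps.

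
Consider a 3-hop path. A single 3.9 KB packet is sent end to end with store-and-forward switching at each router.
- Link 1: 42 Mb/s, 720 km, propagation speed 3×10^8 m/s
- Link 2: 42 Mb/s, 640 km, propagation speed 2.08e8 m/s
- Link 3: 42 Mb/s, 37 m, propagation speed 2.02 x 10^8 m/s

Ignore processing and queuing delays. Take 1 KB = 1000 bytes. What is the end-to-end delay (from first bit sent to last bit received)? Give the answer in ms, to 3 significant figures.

7.71 ms

L = 31200 bits.
Transmission delay per hop = L/R = 31200/42000000 = 0.742857 ms; 3 hops → 2.22857 ms.
Propagation delays (d/s per hop): 2.4, 3.07692, 0.000183168 ms; sum = 5.47711 ms.
End-to-end = 7.71 ms.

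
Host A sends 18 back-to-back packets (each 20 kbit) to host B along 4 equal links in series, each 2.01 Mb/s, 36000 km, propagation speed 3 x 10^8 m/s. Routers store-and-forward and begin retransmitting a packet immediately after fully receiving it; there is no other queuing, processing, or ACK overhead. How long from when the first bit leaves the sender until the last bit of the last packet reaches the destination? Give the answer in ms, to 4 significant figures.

689.0 ms

Per-hop transmission t_tx = L/R = 20000/2.01e+06 = 9.95025 ms.
Per-hop propagation t_prop = 36000000/300000000 = 120 ms.
Pipeline fill: first packet needs 4·t_tx to clear all hops; remaining 17 packets each add one t_tx.
Total = (4+18-1)·t_tx + 4·t_prop = 21·9.95025 + 4·120 = 689.0 ms.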